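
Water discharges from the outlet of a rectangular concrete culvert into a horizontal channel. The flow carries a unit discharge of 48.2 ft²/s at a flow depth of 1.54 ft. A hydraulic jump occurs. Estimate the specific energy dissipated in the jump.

ΔE = 7.36 ft

V₁ = q/y₁ = 48.2/1.54 = 31.3 ft/s. Fr₁ = V₁/√(g·y₁) = 31.3/√(32.2×1.54) = 4.44.
By Bélanger, y₂/y₁ = ½[√(1 + 8Fr₁²) − 1] = ½[√159.0 − 1] = 5.81.
y₂ = 5.81 × 1.54 = 8.94 ft.
V₂ = q/y₂ = 48.2/8.94 = 5.39 ft/s. E₁ = y₁ + V₁²/2g = 16.8 ft; E₂ = y₂ + V₂²/2g = 9.39 ft. ΔE = E₁ − E₂ = 7.36 ft.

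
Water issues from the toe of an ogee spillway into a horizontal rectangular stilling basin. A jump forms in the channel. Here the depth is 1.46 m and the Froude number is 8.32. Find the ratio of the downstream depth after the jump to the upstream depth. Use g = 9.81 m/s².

y₂/y₁ = 11.3

Fr₁ = 8.32 (given).
By Bélanger, y₂/y₁ = ½[√(1 + 8Fr₁²) − 1] = ½[√554.8 − 1] = 11.3.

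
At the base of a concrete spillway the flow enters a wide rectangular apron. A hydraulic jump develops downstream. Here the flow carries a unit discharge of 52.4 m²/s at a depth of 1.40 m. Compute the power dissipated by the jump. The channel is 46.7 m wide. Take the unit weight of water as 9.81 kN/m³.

P = 1275135 kW

V₁ = q/y₁ = 52.4/1.40 = 37.4 m/s. Fr₁ = V₁/√(g·y₁) = 37.4/√(9.81×1.40) = 10.1.
By Bélanger, y₂/y₁ = ½[√(1 + 8Fr₁²) − 1] = ½[√817.0 − 1] = 13.8.
y₂ = 13.8 × 1.40 = 19.3 m.
V₂ = q/y₂ = 52.4/19.3 = 2.71 m/s. E₁ = y₁ + V₁²/2g = 72.8 m; E₂ = y₂ + V₂²/2g = 19.7 m. ΔE = E₁ − E₂ = 53.1 m.
Q = q·b = 52.4 × 46.7 = 2447 m³/s. P = γ·Q·ΔE = 9.81 × 2447 × 53.1 = 1275135 kW.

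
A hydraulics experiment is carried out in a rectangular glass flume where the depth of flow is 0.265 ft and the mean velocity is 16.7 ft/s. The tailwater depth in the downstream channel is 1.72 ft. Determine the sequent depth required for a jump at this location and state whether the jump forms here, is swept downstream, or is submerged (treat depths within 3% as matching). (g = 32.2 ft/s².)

y₂ = 2.01 ft; the jump is swept downstream

Fr₁ = V₁/√(g·y₁) = 16.7/√(32.2×0.265) = 5.72.
Conjugate-depth relation: y₂/y₁ = ½[√(1 + 8Fr₁²) − 1] = ½[√262.5 − 1] = 7.60.
y₂ = 7.60 × 0.265 = 2.01 ft.
Tailwater y_tw = 1.72 ft: y_tw < y₂, so the jump is swept downstream.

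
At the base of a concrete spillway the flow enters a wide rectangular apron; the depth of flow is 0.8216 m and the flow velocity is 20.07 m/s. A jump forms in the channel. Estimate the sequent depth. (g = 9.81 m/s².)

y₂ = 7.814 m

Fr₁ = V₁/√(g·y₁) = 20.07/√(9.81×0.8216) = 7.069.
Bélanger equation: y₂/y₁ = ½[√(1 + 8Fr₁²) − 1] = ½[√400.81 − 1] = 9.510.
y₂ = 9.510 × 0.8216 = 7.814 m.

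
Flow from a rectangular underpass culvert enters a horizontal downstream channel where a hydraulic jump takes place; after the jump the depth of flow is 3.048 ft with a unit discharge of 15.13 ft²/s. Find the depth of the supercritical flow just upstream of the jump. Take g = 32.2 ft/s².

V₂ = q/y₂ = 15.13/3.048 = 4.964 ft/s; Fr₂ = V₂/√(g·y₂) = 0.5011.
From the momentum equation (using Fr₂), y₁/y₂ = ½[√(1 + 8Fr₂²) − 1] = ½[√3.0085 − 1] = 0.3672.
y₁ = 0.3672 × 3.048 = 1.119 ft.

y₁ = 1.119 ft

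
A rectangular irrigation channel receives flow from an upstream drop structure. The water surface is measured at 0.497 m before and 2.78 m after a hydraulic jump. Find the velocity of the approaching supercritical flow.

For a rectangular channel the momentum equation gives q² = ½·g·y₁·y₂·(y₁ + y₂) = ½×9.81×0.497×2.78×3.28 = 22.2.
q = √22.2 = 4.71 m²/s.
V₁ = q/y₁ = 4.71/0.497 = 9.48 m/s.

V₁ = 9.48 m/s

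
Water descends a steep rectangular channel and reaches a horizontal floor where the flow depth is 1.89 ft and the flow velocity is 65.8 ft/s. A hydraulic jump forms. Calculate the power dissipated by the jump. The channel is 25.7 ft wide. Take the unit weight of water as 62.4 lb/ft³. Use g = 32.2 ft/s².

P = 17038 hp

Fr₁ = V₁/√(g·y₁) = 65.8/√(32.2×1.89) = 8.43.
Bélanger equation: y₂/y₁ = ½[√(1 + 8Fr₁²) − 1] = ½[√570.1 − 1] = 11.4.
y₂ = 11.4 × 1.89 = 21.6 ft.
q = V₁·y₁ = 65.8 × 1.89 = 124 ft²/s. V₂ = q/y₂ = 124/21.6 = 5.75 ft/s. E₁ = y₁ + V₁²/2g = 69.1 ft; E₂ = y₂ + V₂²/2g = 22.1 ft. ΔE = E₁ − E₂ = 47.0 ft.
Q = q·b = 124 × 25.7 = 3196 cfs. P = γ·Q·ΔE/550 = 62.4 × 3196 × 47.0 / 550 = 17038 hp.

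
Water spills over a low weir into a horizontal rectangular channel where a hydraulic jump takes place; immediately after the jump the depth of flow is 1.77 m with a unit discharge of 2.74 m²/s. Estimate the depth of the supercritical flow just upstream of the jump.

y₁ = 0.399 m

V₂ = q/y₂ = 2.74/1.77 = 1.55 m/s; Fr₂ = V₂/√(g·y₂) = 0.371.
Applying the sequent-depth relation in reverse, y₁/y₂ = ½[√(1 + 8Fr₂²) − 1] = ½[√2.104 − 1] = 0.225.
y₁ = 0.225 × 1.77 = 0.399 m.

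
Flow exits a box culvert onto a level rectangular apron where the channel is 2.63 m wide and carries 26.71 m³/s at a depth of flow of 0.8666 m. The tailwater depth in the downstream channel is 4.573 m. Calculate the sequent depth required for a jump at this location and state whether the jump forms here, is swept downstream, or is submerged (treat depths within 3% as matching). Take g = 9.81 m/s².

y₂ = 4.512 m; the jump forms here

q = Q/b = 26.71/2.63 = 10.16 m²/s; V₁ = q/y₁ = 11.72 m/s. Fr₁ = V₁/√(g·y₁) = 4.019.
By Bélanger, y₂/y₁ = ½[√(1 + 8Fr₁²) − 1] = ½[√130.24 − 1] = 5.206.
y₂ = 5.206 × 0.8666 = 4.512 m.
Tailwater y_tw = 4.573 m: y_tw ≈ y₂, so the jump forms here.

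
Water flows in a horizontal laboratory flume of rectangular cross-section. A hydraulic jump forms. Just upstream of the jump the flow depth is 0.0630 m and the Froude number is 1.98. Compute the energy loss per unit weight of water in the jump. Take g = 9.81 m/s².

Fr₁ = 1.98 (given).
By Bélanger, y₂/y₁ = ½[√(1 + 8Fr₁²) − 1] = ½[√32.36 − 1] = 2.34.
y₂ = 2.34 × 0.0630 = 0.148 m.
V₁ = Fr₁·√(g·y₁) = 1.98×√(9.81×0.0630) = 1.56 m/s; q = V₁·y₁ = 0.0981 m²/s. V₂ = q/y₂ = 0.0981/0.148 = 0.664 m/s. E₁ = y₁ + V₁²/2g = 0.186 m; E₂ = y₂ + V₂²/2g = 0.170 m. ΔE = E₁ − E₂ = 0.0163 m.

ΔE = 0.0163 m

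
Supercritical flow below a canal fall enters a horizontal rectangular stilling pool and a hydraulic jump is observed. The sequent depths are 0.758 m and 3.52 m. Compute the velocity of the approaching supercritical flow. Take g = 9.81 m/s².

V₁ = 9.87 m/s

For a rectangular channel the momentum equation gives q² = ½·g·y₁·y₂·(y₁ + y₂) = ½×9.81×0.758×3.52×4.28 = 56.0.
q = √56.0 = 7.48 m²/s.
V₁ = q/y₁ = 7.48/0.758 = 9.87 m/s.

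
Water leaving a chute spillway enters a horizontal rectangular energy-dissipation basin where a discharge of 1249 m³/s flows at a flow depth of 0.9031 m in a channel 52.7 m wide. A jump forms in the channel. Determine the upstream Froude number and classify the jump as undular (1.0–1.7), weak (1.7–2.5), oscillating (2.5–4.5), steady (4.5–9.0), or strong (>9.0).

q = Q/b = 1249/52.7 = 23.70 m²/s; V₁ = q/y₁ = 26.24 m/s. Fr₁ = V₁/√(g·y₁) = 8.817.
Fr₁ = 8.817 lies in the steady range.

Fr₁ = 8.817; steady jump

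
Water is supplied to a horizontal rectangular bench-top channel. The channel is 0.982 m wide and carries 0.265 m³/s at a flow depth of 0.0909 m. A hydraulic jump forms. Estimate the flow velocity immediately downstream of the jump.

V₂ = 0.747 m/s

q = Q/b = 0.265/0.982 = 0.270 m²/s; V₁ = q/y₁ = 2.97 m/s. Fr₁ = V₁/√(g·y₁) = 3.14.
Bélanger equation: y₂/y₁ = ½[√(1 + 8Fr₁²) − 1] = ½[√80.07 − 1] = 3.97.
y₂ = 3.97 × 0.0909 = 0.361 m.
V₂ = q/y₂ = 0.270/0.361 = 0.747 m/s.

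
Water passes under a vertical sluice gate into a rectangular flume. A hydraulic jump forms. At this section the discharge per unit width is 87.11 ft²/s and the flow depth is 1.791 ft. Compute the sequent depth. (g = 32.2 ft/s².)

y₂ = 15.35 ft

V₁ = q/y₁ = 87.11/1.791 = 48.64 ft/s. Fr₁ = V₁/√(g·y₁) = 48.64/√(32.2×1.791) = 6.405.
Conjugate-depth relation: y₂/y₁ = ½[√(1 + 8Fr₁²) − 1] = ½[√329.16 − 1] = 8.571.
y₂ = 8.571 × 1.791 = 15.35 ft.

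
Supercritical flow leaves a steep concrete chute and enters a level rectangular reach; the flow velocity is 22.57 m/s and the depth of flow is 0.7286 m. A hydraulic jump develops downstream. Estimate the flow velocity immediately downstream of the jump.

V₂ = 1.971 m/s

Fr₁ = V₁/√(g·y₁) = 22.57/√(9.81×0.7286) = 8.442.
From the momentum equation for a rectangular channel, y₂/y₁ = ½[√(1 + 8Fr₁²) − 1] = ½[√571.16 − 1] = 11.45.
y₂ = 11.45 × 0.7286 = 8.342 m.
q = V₁·y₁ = 22.57 × 0.7286 = 16.44 m²/s.
V₂ = q/y₂ = 16.44/8.342 = 1.971 m/s.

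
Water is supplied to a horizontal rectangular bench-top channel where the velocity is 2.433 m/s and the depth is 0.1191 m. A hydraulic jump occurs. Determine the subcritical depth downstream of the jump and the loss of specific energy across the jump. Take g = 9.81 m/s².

y₂ = 0.3242 m; ΔE = 0.05587 m

Fr₁ = V₁/√(g·y₁) = 2.433/√(9.81×0.1191) = 2.251.
From the momentum equation for a rectangular channel, y₂/y₁ = ½[√(1 + 8Fr₁²) − 1] = ½[√41.532 − 1] = 2.722.
y₂ = 2.722 × 0.1191 = 0.3242 m.
q = V₁·y₁ = 2.433 × 0.1191 = 0.2898 m²/s. V₂ = q/y₂ = 0.2898/0.3242 = 0.8937 m/s. E₁ = y₁ + V₁²/2g = 0.4208 m; E₂ = y₂ + V₂²/2g = 0.3649 m. ΔE = E₁ − E₂ = 0.05587 m.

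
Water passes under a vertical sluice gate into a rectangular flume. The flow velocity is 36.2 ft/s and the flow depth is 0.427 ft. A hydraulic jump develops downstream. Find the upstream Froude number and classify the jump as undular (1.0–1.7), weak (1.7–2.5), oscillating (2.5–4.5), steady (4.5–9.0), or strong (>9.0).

Fr₁ = V₁/√(g·y₁) = 36.2/√(32.2×0.427) = 9.76.
Fr₁ = 9.76 lies in the strong range.

Fr₁ = 9.76; strong jump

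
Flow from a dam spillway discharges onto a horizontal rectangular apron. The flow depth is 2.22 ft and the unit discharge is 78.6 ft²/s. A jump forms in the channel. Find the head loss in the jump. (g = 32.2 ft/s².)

ΔE = 8.94 ft

V₁ = q/y₁ = 78.6/2.22 = 35.4 ft/s. Fr₁ = V₁/√(g·y₁) = 35.4/√(32.2×2.22) = 4.19.
Conjugate-depth relation: y₂/y₁ = ½[√(1 + 8Fr₁²) − 1] = ½[√141.3 − 1] = 5.44.
y₂ = 5.44 × 2.22 = 12.1 ft.
V₂ = q/y₂ = 78.6/12.1 = 6.50 ft/s. E₁ = y₁ + V₁²/2g = 21.7 ft; E₂ = y₂ + V₂²/2g = 12.7 ft. ΔE = E₁ − E₂ = 8.94 ft.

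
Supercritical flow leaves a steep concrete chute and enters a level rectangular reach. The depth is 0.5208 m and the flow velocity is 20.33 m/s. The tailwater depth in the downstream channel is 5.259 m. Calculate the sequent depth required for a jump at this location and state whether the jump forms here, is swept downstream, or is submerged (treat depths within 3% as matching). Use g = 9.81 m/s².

y₂ = 6.369 m; the jump is swept downstream

Fr₁ = V₁/√(g·y₁) = 20.33/√(9.81×0.5208) = 8.994.
From the momentum equation for a rectangular channel, y₂/y₁ = ½[√(1 + 8Fr₁²) − 1] = ½[√648.18 − 1] = 12.23.
y₂ = 12.23 × 0.5208 = 6.369 m.
Tailwater y_tw = 5.259 m: y_tw < y₂, so the jump is swept downstream.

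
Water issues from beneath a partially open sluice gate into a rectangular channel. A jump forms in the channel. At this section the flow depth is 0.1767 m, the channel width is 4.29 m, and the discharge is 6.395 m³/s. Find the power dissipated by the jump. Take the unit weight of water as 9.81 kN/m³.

q = Q/b = 6.395/4.29 = 1.491 m²/s; V₁ = q/y₁ = 8.436 m/s. Fr₁ = V₁/√(g·y₁) = 6.408.
Conjugate-depth relation: y₂/y₁ = ½[√(1 + 8Fr₁²) − 1] = ½[√329.46 − 1] = 8.575.
y₂ = 8.575 × 0.1767 = 1.515 m.
Head loss: ΔE = (y₂ − y₁)³/(4y₁y₂) = (1.515 − 0.1767)³/(4×0.1767×1.515) = 2.398/1.071 = 2.239 m.
P = γ·Q·ΔE = 9.81 × 6.395 × 2.239 = 140.5 kW.

P = 140.5 kW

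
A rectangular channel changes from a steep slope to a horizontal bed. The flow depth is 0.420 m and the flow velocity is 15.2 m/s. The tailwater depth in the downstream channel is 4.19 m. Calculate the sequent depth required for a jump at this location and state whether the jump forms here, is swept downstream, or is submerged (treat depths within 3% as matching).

Fr₁ = V₁/√(g·y₁) = 15.2/√(9.81×0.420) = 7.49.
Bélanger equation: y₂/y₁ = ½[√(1 + 8Fr₁²) − 1] = ½[√449.6 − 1] = 10.1.
y₂ = 10.1 × 0.420 = 4.24 m.
Tailwater y_tw = 4.19 m: y_tw ≈ y₂, so the jump forms here.

y₂ = 4.24 m; the jump forms here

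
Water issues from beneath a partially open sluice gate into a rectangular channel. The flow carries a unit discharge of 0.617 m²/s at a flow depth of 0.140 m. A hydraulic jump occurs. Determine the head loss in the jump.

V₁ = q/y₁ = 0.617/0.140 = 4.41 m/s. Fr₁ = V₁/√(g·y₁) = 4.41/√(9.81×0.140) = 3.76.
Conjugate-depth relation: y₂/y₁ = ½[√(1 + 8Fr₁²) − 1] = ½[√114.1 − 1] = 4.84.
y₂ = 4.84 × 0.140 = 0.678 m.
Head loss: ΔE = (y₂ − y₁)³/(4y₁y₂) = (0.678 − 0.140)³/(4×0.140×0.678) = 0.156/0.380 = 0.410 m.

ΔE = 0.410 m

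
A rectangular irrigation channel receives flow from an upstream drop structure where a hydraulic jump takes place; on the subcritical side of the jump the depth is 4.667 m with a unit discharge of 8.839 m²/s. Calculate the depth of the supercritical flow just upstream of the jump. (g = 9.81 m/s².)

V₂ = q/y₂ = 8.839/4.667 = 1.894 m/s; Fr₂ = V₂/√(g·y₂) = 0.2799.
From the momentum equation (using Fr₂), y₁/y₂ = ½[√(1 + 8Fr₂²) − 1] = ½[√1.6268 − 1] = 0.1377.
y₁ = 0.1377 × 4.667 = 0.6428 m.

y₁ = 0.6428 m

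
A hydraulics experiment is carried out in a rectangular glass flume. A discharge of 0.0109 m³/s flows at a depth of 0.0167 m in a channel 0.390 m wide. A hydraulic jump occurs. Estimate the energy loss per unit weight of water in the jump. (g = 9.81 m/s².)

ΔE = 0.0648 m

q = Q/b = 0.0109/0.390 = 0.0279 m²/s; V₁ = q/y₁ = 1.67 m/s. Fr₁ = V₁/√(g·y₁) = 4.13.
Sequent-depth ratio: y₂/y₁ = ½[√(1 + 8Fr₁²) − 1] = ½[√137.8 − 1] = 5.37.
y₂ = 5.37 × 0.0167 = 0.0897 m.
Head loss: ΔE = (y₂ − y₁)³/(4y₁y₂) = (0.0897 − 0.0167)³/(4×0.0167×0.0897) = 0.000388/0.00599 = 0.0648 m.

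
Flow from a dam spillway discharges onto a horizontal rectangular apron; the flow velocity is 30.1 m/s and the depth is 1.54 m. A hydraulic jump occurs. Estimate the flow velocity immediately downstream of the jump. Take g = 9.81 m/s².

V₂ = 2.88 m/s

Fr₁ = V₁/√(g·y₁) = 30.1/√(9.81×1.54) = 7.74.
From the momentum equation for a rectangular channel, y₂/y₁ = ½[√(1 + 8Fr₁²) − 1] = ½[√480.8 − 1] = 10.5.
y₂ = 10.5 × 1.54 = 16.1 m.
q = V₁·y₁ = 30.1 × 1.54 = 46.4 m²/s.
V₂ = q/y₂ = 46.4/16.1 = 2.88 m/s.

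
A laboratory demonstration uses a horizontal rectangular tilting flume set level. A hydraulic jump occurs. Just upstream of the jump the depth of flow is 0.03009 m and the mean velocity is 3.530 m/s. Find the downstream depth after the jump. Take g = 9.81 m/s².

Fr₁ = V₁/√(g·y₁) = 3.530/√(9.81×0.03009) = 6.497.
Sequent-depth ratio: y₂/y₁ = ½[√(1 + 8Fr₁²) − 1] = ½[√338.71 − 1] = 8.702.
y₂ = 8.702 × 0.03009 = 0.2618 m.

y₂ = 0.2618 m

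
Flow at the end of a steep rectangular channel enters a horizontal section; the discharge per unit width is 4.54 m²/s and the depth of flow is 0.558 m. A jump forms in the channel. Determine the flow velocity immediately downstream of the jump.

V₁ = q/y₁ = 4.54/0.558 = 8.14 m/s. Fr₁ = V₁/√(g·y₁) = 8.14/√(9.81×0.558) = 3.48.
Conjugate-depth relation: y₂/y₁ = ½[√(1 + 8Fr₁²) − 1] = ½[√97.75 − 1] = 4.44.
y₂ = 4.44 × 0.558 = 2.48 m.
V₂ = q/y₂ = 4.54/2.48 = 1.83 m/s.

V₂ = 1.83 m/s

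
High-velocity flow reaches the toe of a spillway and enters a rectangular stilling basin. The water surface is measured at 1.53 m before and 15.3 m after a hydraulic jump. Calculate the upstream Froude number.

For a rectangular channel the momentum equation gives q² = ½·g·y₁·y₂·(y₁ + y₂) = ½×9.81×1.53×15.3×16.8 = 1932.
q = √1932 = 44.0 m²/s.
V₁ = q/y₁ = 28.7 m/s; Fr₁ = V₁/√(g·y₁) = 7.42.

Fr₁ = 7.42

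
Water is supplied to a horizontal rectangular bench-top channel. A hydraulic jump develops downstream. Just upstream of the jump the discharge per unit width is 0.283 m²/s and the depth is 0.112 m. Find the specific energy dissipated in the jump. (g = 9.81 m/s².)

V₁ = q/y₁ = 0.283/0.112 = 2.53 m/s. Fr₁ = V₁/√(g·y₁) = 2.53/√(9.81×0.112) = 2.41.
By Bélanger, y₂/y₁ = ½[√(1 + 8Fr₁²) − 1] = ½[√47.49 − 1] = 2.95.
y₂ = 2.95 × 0.112 = 0.330 m.
V₂ = q/y₂ = 0.283/0.330 = 0.858 m/s. E₁ = y₁ + V₁²/2g = 0.437 m; E₂ = y₂ + V₂²/2g = 0.367 m. ΔE = E₁ − E₂ = 0.0700 m.

ΔE = 0.0700 m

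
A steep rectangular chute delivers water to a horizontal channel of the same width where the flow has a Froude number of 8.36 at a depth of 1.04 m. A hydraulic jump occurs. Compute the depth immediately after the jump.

y₂ = 11.8 m

Fr₁ = 8.36 (given).
Sequent-depth ratio: y₂/y₁ = ½[√(1 + 8Fr₁²) − 1] = ½[√560.1 − 1] = 11.3.
y₂ = 11.3 × 1.04 = 11.8 m.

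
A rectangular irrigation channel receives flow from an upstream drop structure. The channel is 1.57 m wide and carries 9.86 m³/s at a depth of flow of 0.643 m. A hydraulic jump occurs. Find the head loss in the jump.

ΔE = 2.08 m

q = Q/b = 9.86/1.57 = 6.28 m²/s; V₁ = q/y₁ = 9.77 m/s. Fr₁ = V₁/√(g·y₁) = 3.89.
Bélanger equation: y₂/y₁ = ½[√(1 + 8Fr₁²) − 1] = ½[√122.0 − 1] = 5.02.
y₂ = 5.02 × 0.643 = 3.23 m.
Head loss: ΔE = (y₂ − y₁)³/(4y₁y₂) = (3.23 − 0.643)³/(4×0.643×3.23) = 17.3/8.31 = 2.08 m.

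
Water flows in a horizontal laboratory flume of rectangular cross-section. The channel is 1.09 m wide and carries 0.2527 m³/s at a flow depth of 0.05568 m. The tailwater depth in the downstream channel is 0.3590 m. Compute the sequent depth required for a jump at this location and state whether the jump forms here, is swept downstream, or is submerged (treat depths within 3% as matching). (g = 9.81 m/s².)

y₂ = 0.4167 m; the jump is swept downstream

q = Q/b = 0.2527/1.09 = 0.2318 m²/s; V₁ = q/y₁ = 4.164 m/s. Fr₁ = V₁/√(g·y₁) = 5.634.
From the momentum equation for a rectangular channel, y₂/y₁ = ½[√(1 + 8Fr₁²) − 1] = ½[√254.91 − 1] = 7.483.
y₂ = 7.483 × 0.05568 = 0.4167 m.
Tailwater y_tw = 0.3590 m: y_tw < y₂, so the jump is swept downstream.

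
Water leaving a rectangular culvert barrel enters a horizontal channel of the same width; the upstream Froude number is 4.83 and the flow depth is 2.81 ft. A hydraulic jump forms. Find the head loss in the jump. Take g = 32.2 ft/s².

ΔE = 16.9 ft

Fr₁ = 4.83 (given).
By Bélanger, y₂/y₁ = ½[√(1 + 8Fr₁²) − 1] = ½[√187.6 − 1] = 6.35.
y₂ = 6.35 × 2.81 = 17.8 ft.
V₁ = Fr₁·√(g·y₁) = 4.83×√(32.2×2.81) = 45.9 ft/s; q = V₁·y₁ = 129 ft²/s. V₂ = q/y₂ = 129/17.8 = 7.24 ft/s. E₁ = y₁ + V₁²/2g = 35.6 ft; E₂ = y₂ + V₂²/2g = 18.7 ft. ΔE = E₁ − E₂ = 16.9 ft.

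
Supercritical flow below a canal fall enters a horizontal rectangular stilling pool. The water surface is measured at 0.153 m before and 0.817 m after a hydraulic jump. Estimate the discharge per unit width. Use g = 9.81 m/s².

q = 0.771 m²/s

For a rectangular channel the momentum equation gives q² = ½·g·y₁·y₂·(y₁ + y₂) = ½×9.81×0.153×0.817×0.970 = 0.595.
q = √0.595 = 0.771 m²/s.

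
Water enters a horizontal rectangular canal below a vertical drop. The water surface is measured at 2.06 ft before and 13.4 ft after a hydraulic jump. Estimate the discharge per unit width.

q = 82.9 ft²/s

For a rectangular channel the momentum equation gives q² = ½·g·y₁·y₂·(y₁ + y₂) = ½×32.2×2.06×13.4×15.5 = 6871.
q = √6871 = 82.9 ft²/s.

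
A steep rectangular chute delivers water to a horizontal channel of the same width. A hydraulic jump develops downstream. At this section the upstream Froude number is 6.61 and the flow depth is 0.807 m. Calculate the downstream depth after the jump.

y₂ = 7.15 m

Fr₁ = 6.61 (given).
Sequent-depth ratio: y₂/y₁ = ½[√(1 + 8Fr₁²) − 1] = ½[√350.5 − 1] = 8.86.
y₂ = 8.86 × 0.807 = 7.15 m.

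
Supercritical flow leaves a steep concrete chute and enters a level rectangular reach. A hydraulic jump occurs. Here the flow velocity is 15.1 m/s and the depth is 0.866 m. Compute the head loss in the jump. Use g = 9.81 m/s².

Fr₁ = V₁/√(g·y₁) = 15.1/√(9.81×0.866) = 5.18.
By Bélanger, y₂/y₁ = ½[√(1 + 8Fr₁²) − 1] = ½[√215.7 − 1] = 6.84.
y₂ = 6.84 × 0.866 = 5.93 m.
q = V₁·y₁ = 15.1 × 0.866 = 13.1 m²/s. V₂ = q/y₂ = 13.1/5.93 = 2.21 m/s. E₁ = y₁ + V₁²/2g = 12.5 m; E₂ = y₂ + V₂²/2g = 6.17 m. ΔE = E₁ − E₂ = 6.31 m.

ΔE = 6.31 m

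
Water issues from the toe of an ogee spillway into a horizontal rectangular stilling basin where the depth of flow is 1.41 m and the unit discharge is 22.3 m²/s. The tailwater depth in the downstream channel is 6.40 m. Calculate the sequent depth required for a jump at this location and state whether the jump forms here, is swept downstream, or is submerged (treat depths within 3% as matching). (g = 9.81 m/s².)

V₁ = q/y₁ = 22.3/1.41 = 15.8 m/s. Fr₁ = V₁/√(g·y₁) = 15.8/√(9.81×1.41) = 4.25.
Sequent-depth ratio: y₂/y₁ = ½[√(1 + 8Fr₁²) − 1] = ½[√145.7 − 1] = 5.53.
y₂ = 5.53 × 1.41 = 7.80 m.
Tailwater y_tw = 6.40 m: y_tw < y₂, so the jump is swept downstream.

y₂ = 7.80 m; the jump is swept downstream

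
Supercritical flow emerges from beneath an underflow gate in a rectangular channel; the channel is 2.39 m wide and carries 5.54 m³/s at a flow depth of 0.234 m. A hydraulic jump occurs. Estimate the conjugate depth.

y₂ = 2.05 m

q = Q/b = 5.54/2.39 = 2.32 m²/s; V₁ = q/y₁ = 9.91 m/s. Fr₁ = V₁/√(g·y₁) = 6.54.
From the momentum equation for a rectangular channel, y₂/y₁ = ½[√(1 + 8Fr₁²) − 1] = ½[√343.0 − 1] = 8.76.
y₂ = 8.76 × 0.234 = 2.05 m.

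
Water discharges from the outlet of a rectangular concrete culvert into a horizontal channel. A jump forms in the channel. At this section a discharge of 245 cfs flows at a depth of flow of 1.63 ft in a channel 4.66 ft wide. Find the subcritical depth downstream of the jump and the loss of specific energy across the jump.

y₂ = 9.48 ft; ΔE = 7.83 ft

q = Q/b = 245/4.66 = 52.6 ft²/s; V₁ = q/y₁ = 32.3 ft/s. Fr₁ = V₁/√(g·y₁) = 4.45.
Sequent-depth ratio: y₂/y₁ = ½[√(1 + 8Fr₁²) − 1] = ½[√159.6 − 1] = 5.82.
y₂ = 5.82 × 1.63 = 9.48 ft.
V₂ = q/y₂ = 52.6/9.48 = 5.55 ft/s. E₁ = y₁ + V₁²/2g = 17.8 ft; E₂ = y₂ + V₂²/2g = 9.96 ft. ΔE = E₁ − E₂ = 7.83 ft.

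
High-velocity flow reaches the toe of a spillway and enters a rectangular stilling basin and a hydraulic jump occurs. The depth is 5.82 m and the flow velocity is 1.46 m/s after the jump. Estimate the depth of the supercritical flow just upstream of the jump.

y₁ = 0.406 m

Fr₂ = V₂/√(g·y₂) = 1.46/√(9.81×5.82) = 0.193.
Since the conjugate-depth ratio holds either way, y₁/y₂ = ½[√(1 + 8Fr₂²) − 1] = ½[√1.299 − 1] = 0.0698.
y₁ = 0.0698 × 5.82 = 0.406 m.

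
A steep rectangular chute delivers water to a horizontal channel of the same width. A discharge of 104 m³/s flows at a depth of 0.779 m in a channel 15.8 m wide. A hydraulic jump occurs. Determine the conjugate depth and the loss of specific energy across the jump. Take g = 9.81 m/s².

y₂ = 3.00 m; ΔE = 1.17 m

q = Q/b = 104/15.8 = 6.58 m²/s; V₁ = q/y₁ = 8.45 m/s. Fr₁ = V₁/√(g·y₁) = 3.06.
Conjugate-depth relation: y₂/y₁ = ½[√(1 + 8Fr₁²) − 1] = ½[√75.74 − 1] = 3.85.
y₂ = 3.85 × 0.779 = 3.00 m.
Head loss: ΔE = (y₂ − y₁)³/(4y₁y₂) = (3.00 − 0.779)³/(4×0.779×3.00) = 11.0/9.35 = 1.17 m.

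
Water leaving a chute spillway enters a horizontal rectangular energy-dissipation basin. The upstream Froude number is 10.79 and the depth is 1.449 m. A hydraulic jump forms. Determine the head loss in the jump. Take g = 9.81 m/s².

ΔE = 64.01 m

Fr₁ = 10.79 (given).
Bélanger equation: y₂/y₁ = ½[√(1 + 8Fr₁²) − 1] = ½[√932.39 − 1] = 14.77.
y₂ = 14.77 × 1.449 = 21.40 m.
Head loss: ΔE = (y₂ − y₁)³/(4y₁y₂) = (21.40 − 1.449)³/(4×1.449×21.40) = 7939/124.0 = 64.01 m.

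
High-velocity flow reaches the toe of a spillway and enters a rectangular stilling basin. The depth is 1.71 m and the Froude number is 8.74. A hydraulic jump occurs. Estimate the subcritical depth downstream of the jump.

Fr₁ = 8.74 (given).
By Bélanger, y₂/y₁ = ½[√(1 + 8Fr₁²) − 1] = ½[√612.1 − 1] = 11.9.
y₂ = 11.9 × 1.71 = 20.3 m.

y₂ = 20.3 m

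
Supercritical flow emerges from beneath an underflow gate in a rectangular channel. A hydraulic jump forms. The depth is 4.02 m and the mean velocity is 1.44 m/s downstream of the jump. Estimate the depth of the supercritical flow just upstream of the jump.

Fr₂ = V₂/√(g·y₂) = 1.44/√(9.81×4.02) = 0.229.
The Bélanger relation is symmetric: y₁/y₂ = ½[√(1 + 8Fr₂²) − 1] = ½[√1.421 − 1] = 0.0960.
y₁ = 0.0960 × 4.02 = 0.386 m.

y₁ = 0.386 m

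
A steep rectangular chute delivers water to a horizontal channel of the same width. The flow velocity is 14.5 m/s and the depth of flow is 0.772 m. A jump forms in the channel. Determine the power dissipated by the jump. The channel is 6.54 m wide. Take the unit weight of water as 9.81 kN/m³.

P = 4229 kW

Fr₁ = V₁/√(g·y₁) = 14.5/√(9.81×0.772) = 5.27.
From the momentum equation for a rectangular channel, y₂/y₁ = ½[√(1 + 8Fr₁²) − 1] = ½[√223.1 − 1] = 6.97.
y₂ = 6.97 × 0.772 = 5.38 m.
Head loss: ΔE = (y₂ − y₁)³/(4y₁y₂) = (5.38 − 0.772)³/(4×0.772×5.38) = 97.8/16.6 = 5.89 m.
q = V₁·y₁ = 14.5 × 0.772 = 11.2 m²/s. Q = q·b = 11.2 × 6.54 = 73.2 m³/s. P = γ·Q·ΔE = 9.81 × 73.2 × 5.89 = 4229 kW.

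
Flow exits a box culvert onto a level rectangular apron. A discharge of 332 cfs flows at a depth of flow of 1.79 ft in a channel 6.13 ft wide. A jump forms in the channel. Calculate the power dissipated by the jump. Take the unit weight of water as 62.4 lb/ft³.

P = 235 hp

q = Q/b = 332/6.13 = 54.2 ft²/s; V₁ = q/y₁ = 30.3 ft/s. Fr₁ = V₁/√(g·y₁) = 3.99.
By Bélanger, y₂/y₁ = ½[√(1 + 8Fr₁²) − 1] = ½[√128.1 − 1] = 5.16.
y₂ = 5.16 × 1.79 = 9.23 ft.
Head loss: ΔE = (y₂ − y₁)³/(4y₁y₂) = (9.23 − 1.79)³/(4×1.79×9.23) = 412/66.1 = 6.24 ft.
P = γ·Q·ΔE/550 = 62.4 × 332 × 6.24 / 550 = 235 hp.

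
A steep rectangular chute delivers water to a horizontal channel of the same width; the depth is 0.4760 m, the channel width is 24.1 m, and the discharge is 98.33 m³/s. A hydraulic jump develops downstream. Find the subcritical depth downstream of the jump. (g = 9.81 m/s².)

q = Q/b = 98.33/24.1 = 4.080 m²/s; V₁ = q/y₁ = 8.572 m/s. Fr₁ = V₁/√(g·y₁) = 3.967.
Conjugate-depth relation: y₂/y₁ = ½[√(1 + 8Fr₁²) − 1] = ½[√126.87 − 1] = 5.132.
y₂ = 5.132 × 0.4760 = 2.443 m.

y₂ = 2.443 m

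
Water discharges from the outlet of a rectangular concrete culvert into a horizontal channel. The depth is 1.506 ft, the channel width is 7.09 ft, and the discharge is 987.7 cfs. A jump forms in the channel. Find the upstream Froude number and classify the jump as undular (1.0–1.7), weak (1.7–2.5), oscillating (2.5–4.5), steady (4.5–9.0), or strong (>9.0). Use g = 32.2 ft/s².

Fr₁ = 13.28; strong jump

q = Q/b = 987.7/7.09 = 139.3 ft²/s; V₁ = q/y₁ = 92.50 ft/s. Fr₁ = V₁/√(g·y₁) = 13.28.
Fr₁ = 13.28 lies in the strong range.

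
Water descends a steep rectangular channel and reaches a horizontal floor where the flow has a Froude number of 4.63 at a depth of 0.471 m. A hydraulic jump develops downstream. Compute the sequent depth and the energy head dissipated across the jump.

Fr₁ = 4.63 (given).
Bélanger equation: y₂/y₁ = ½[√(1 + 8Fr₁²) − 1] = ½[√172.5 − 1] = 6.07.
y₂ = 6.07 × 0.471 = 2.86 m.
Head loss: ΔE = (y₂ − y₁)³/(4y₁y₂) = (2.86 − 0.471)³/(4×0.471×2.86) = 13.6/5.38 = 2.52 m.

y₂ = 2.86 m; ΔE = 2.52 m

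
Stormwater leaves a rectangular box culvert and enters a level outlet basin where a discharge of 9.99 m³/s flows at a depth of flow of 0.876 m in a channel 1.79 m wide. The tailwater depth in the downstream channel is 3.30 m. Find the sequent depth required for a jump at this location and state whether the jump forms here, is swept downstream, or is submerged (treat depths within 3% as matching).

y₂ = 2.29 m; the jump is submerged

q = Q/b = 9.99/1.79 = 5.58 m²/s; V₁ = q/y₁ = 6.37 m/s. Fr₁ = V₁/√(g·y₁) = 2.17.
From the momentum equation for a rectangular channel, y₂/y₁ = ½[√(1 + 8Fr₁²) − 1] = ½[√38.79 − 1] = 2.61.
y₂ = 2.61 × 0.876 = 2.29 m.
Tailwater y_tw = 3.30 m: y_tw > y₂, so the jump is submerged.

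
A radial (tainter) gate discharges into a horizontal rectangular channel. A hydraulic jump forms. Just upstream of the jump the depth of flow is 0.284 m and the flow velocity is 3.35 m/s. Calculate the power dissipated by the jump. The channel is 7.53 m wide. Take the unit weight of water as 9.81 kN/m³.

Fr₁ = V₁/√(g·y₁) = 3.35/√(9.81×0.284) = 2.01.
Bélanger equation: y₂/y₁ = ½[√(1 + 8Fr₁²) − 1] = ½[√33.22 − 1] = 2.38.
y₂ = 2.38 × 0.284 = 0.677 m.
q = V₁·y₁ = 3.35 × 0.284 = 0.951 m²/s. V₂ = q/y₂ = 0.951/0.677 = 1.41 m/s. E₁ = y₁ + V₁²/2g = 0.856 m; E₂ = y₂ + V₂²/2g = 0.777 m. ΔE = E₁ − E₂ = 0.0787 m.
Q = q·b = 0.951 × 7.53 = 7.16 m³/s. P = γ·Q·ΔE = 9.81 × 7.16 × 0.0787 = 5.53 kW.

P = 5.53 kW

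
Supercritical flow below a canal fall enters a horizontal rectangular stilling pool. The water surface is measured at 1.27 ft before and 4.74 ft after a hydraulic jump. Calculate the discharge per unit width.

For a rectangular channel the momentum equation gives q² = ½·g·y₁·y₂·(y₁ + y₂) = ½×32.2×1.27×4.74×6.01 = 582.
q = √582 = 24.1 ft²/s.

q = 24.1 ft²/s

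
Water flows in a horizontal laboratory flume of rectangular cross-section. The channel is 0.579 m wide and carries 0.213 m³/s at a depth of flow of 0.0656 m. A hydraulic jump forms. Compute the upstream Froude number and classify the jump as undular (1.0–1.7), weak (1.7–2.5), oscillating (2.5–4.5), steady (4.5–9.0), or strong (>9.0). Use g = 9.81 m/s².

Fr₁ = 6.99; steady jump

q = Q/b = 0.213/0.579 = 0.368 m²/s; V₁ = q/y₁ = 5.61 m/s. Fr₁ = V₁/√(g·y₁) = 6.99.
Fr₁ = 6.99 lies in the steady range.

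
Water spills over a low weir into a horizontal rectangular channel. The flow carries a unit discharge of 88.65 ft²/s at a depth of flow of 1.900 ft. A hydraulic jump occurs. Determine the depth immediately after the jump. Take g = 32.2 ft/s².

V₁ = q/y₁ = 88.65/1.900 = 46.66 ft/s. Fr₁ = V₁/√(g·y₁) = 46.66/√(32.2×1.900) = 5.965.
Conjugate-depth relation: y₂/y₁ = ½[√(1 + 8Fr₁²) − 1] = ½[√285.66 − 1] = 7.951.
y₂ = 7.951 × 1.900 = 15.11 ft.

y₂ = 15.11 ft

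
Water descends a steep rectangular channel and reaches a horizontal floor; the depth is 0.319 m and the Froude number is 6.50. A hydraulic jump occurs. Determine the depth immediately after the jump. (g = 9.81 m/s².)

Fr₁ = 6.50 (given).
Bélanger equation: y₂/y₁ = ½[√(1 + 8Fr₁²) − 1] = ½[√339.0 − 1] = 8.71.
y₂ = 8.71 × 0.319 = 2.78 m.

y₂ = 2.78 m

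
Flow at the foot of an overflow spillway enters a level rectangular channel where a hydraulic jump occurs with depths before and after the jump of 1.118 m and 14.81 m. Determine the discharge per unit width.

For a rectangular channel the momentum equation gives q² = ½·g·y₁·y₂·(y₁ + y₂) = ½×9.81×1.118×14.81×15.93 = 1294.
q = √1294 = 35.97 m²/s.

q = 35.97 m²/s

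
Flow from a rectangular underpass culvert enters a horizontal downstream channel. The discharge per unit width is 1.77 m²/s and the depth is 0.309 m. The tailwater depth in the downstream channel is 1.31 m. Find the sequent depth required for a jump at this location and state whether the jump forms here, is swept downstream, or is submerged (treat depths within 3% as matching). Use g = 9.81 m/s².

V₁ = q/y₁ = 1.77/0.309 = 5.73 m/s. Fr₁ = V₁/√(g·y₁) = 5.73/√(9.81×0.309) = 3.29.
Bélanger equation: y₂/y₁ = ½[√(1 + 8Fr₁²) − 1] = ½[√87.59 − 1] = 4.18.
y₂ = 4.18 × 0.309 = 1.29 m.
Tailwater y_tw = 1.31 m: y_tw ≈ y₂, so the jump forms here.

y₂ = 1.29 m; the jump forms here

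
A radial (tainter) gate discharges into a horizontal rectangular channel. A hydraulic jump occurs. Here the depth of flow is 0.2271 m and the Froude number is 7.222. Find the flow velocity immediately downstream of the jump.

Fr₁ = 7.222 (given).
From the momentum equation for a rectangular channel, y₂/y₁ = ½[√(1 + 8Fr₁²) − 1] = ½[√418.26 − 1] = 9.726.
y₂ = 9.726 × 0.2271 = 2.209 m.
V₁ = Fr₁·√(g·y₁) = 7.222×√(9.81×0.2271) = 10.78 m/s; q = V₁·y₁ = 2.448 m²/s.
V₂ = q/y₂ = 2.448/2.209 = 1.108 m/s.

V₂ = 1.108 m/s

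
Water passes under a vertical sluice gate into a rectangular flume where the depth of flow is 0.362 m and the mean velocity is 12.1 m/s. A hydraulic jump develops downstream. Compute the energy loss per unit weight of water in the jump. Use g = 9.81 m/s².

ΔE = 4.61 m

Fr₁ = V₁/√(g·y₁) = 12.1/√(9.81×0.362) = 6.42.
Sequent-depth ratio: y₂/y₁ = ½[√(1 + 8Fr₁²) − 1] = ½[√330.8 − 1] = 8.59.
y₂ = 8.59 × 0.362 = 3.11 m.
Head loss: ΔE = (y₂ − y₁)³/(4y₁y₂) = (3.11 − 0.362)³/(4×0.362×3.11) = 20.8/4.50 = 4.61 m.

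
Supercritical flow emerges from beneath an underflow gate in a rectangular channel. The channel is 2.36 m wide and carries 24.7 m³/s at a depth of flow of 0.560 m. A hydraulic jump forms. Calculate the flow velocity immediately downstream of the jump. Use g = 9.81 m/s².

q = Q/b = 24.7/2.36 = 10.5 m²/s; V₁ = q/y₁ = 18.7 m/s. Fr₁ = V₁/√(g·y₁) = 7.97.
Conjugate-depth relation: y₂/y₁ = ½[√(1 + 8Fr₁²) − 1] = ½[√509.7 − 1] = 10.8.
y₂ = 10.8 × 0.560 = 6.04 m.
V₂ = q/y₂ = 10.5/6.04 = 1.73 m/s.

V₂ = 1.73 m/s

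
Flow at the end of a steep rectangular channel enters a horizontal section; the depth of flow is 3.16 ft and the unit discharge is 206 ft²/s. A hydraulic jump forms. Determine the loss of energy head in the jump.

V₁ = q/y₁ = 206/3.16 = 65.2 ft/s. Fr₁ = V₁/√(g·y₁) = 65.2/√(32.2×3.16) = 6.46.
Bélanger equation: y₂/y₁ = ½[√(1 + 8Fr₁²) − 1] = ½[√335.1 − 1] = 8.65.
y₂ = 8.65 × 3.16 = 27.3 ft.
Head loss: ΔE = (y₂ − y₁)³/(4y₁y₂) = (27.3 − 3.16)³/(4×3.16×27.3) = 14145/346 = 40.9 ft.

ΔE = 40.9 ft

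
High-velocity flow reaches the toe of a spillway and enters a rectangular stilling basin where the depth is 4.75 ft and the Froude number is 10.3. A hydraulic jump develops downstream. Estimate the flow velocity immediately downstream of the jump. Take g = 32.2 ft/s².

V₂ = 9.05 ft/s

Fr₁ = 10.3 (given).
Conjugate-depth relation: y₂/y₁ = ½[√(1 + 8Fr₁²) − 1] = ½[√849.7 − 1] = 14.1.
y₂ = 14.1 × 4.75 = 66.9 ft.
V₁ = Fr₁·√(g·y₁) = 10.3×√(32.2×4.75) = 127 ft/s; q = V₁·y₁ = 605 ft²/s.
V₂ = q/y₂ = 605/66.9 = 9.05 ft/s.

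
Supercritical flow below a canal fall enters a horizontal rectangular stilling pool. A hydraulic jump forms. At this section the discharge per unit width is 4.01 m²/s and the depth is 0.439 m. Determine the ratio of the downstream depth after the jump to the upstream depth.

V₁ = q/y₁ = 4.01/0.439 = 9.13 m/s. Fr₁ = V₁/√(g·y₁) = 9.13/√(9.81×0.439) = 4.40.
Sequent-depth ratio: y₂/y₁ = ½[√(1 + 8Fr₁²) − 1] = ½[√156.0 − 1] = 5.74.

y₂/y₁ = 5.74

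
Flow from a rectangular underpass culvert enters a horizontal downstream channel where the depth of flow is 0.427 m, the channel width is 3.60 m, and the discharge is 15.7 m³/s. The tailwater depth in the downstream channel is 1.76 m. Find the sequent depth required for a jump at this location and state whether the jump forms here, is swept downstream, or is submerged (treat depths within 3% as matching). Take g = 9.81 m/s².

q = Q/b = 15.7/3.60 = 4.36 m²/s; V₁ = q/y₁ = 10.2 m/s. Fr₁ = V₁/√(g·y₁) = 4.99.
Bélanger equation: y₂/y₁ = ½[√(1 + 8Fr₁²) − 1] = ½[√200.2 − 1] = 6.57.
y₂ = 6.57 × 0.427 = 2.81 m.
Tailwater y_tw = 1.76 m: y_tw < y₂, so the jump is swept downstream.

y₂ = 2.81 m; the jump is swept downstream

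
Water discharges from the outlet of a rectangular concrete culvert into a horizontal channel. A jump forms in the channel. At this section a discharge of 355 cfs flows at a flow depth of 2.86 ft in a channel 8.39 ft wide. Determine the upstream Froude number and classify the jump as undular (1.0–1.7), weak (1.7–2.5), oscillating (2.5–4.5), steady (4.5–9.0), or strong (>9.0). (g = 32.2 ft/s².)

Fr₁ = 1.54; undular jump

q = Q/b = 355/8.39 = 42.3 ft²/s; V₁ = q/y₁ = 14.8 ft/s. Fr₁ = V₁/√(g·y₁) = 1.54.
Fr₁ = 1.54 lies in the undular range.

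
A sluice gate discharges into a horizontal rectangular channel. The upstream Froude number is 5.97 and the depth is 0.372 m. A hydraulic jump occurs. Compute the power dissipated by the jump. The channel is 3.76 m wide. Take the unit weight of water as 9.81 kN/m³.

Fr₁ = 5.97 (given).
Sequent-depth ratio: y₂/y₁ = ½[√(1 + 8Fr₁²) − 1] = ½[√286.1 − 1] = 7.96.
y₂ = 7.96 × 0.372 = 2.96 m.
Head loss: ΔE = (y₂ − y₁)³/(4y₁y₂) = (2.96 − 0.372)³/(4×0.372×2.96) = 17.3/4.40 = 3.94 m.
V₁ = Fr₁·√(g·y₁) = 5.97×√(9.81×0.372) = 11.4 m/s; q = V₁·y₁ = 4.24 m²/s. Q = q·b = 4.24 × 3.76 = 16.0 m³/s. P = γ·Q·ΔE = 9.81 × 16.0 × 3.94 = 616 kW.

P = 616 kW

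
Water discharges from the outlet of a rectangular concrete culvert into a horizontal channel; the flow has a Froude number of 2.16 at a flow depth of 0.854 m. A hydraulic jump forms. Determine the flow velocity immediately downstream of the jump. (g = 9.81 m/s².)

V₂ = 2.41 m/s

Fr₁ = 2.16 (given).
From the momentum equation for a rectangular channel, y₂/y₁ = ½[√(1 + 8Fr₁²) − 1] = ½[√38.32 − 1] = 2.60.
y₂ = 2.60 × 0.854 = 2.22 m.
V₁ = Fr₁·√(g·y₁) = 2.16×√(9.81×0.854) = 6.25 m/s; q = V₁·y₁ = 5.34 m²/s.
V₂ = q/y₂ = 5.34/2.22 = 2.41 m/s.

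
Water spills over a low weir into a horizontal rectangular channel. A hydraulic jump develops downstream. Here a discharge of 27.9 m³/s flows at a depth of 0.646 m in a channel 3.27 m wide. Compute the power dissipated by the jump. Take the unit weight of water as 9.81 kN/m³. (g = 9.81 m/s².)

P = 1333 kW

q = Q/b = 27.9/3.27 = 8.53 m²/s; V₁ = q/y₁ = 13.2 m/s. Fr₁ = V₁/√(g·y₁) = 5.25.
From the momentum equation for a rectangular channel, y₂/y₁ = ½[√(1 + 8Fr₁²) − 1] = ½[√221.2 − 1] = 6.94.
y₂ = 6.94 × 0.646 = 4.48 m.
V₂ = q/y₂ = 8.53/4.48 = 1.90 m/s. E₁ = y₁ + V₁²/2g = 9.54 m; E₂ = y₂ + V₂²/2g = 4.67 m. ΔE = E₁ − E₂ = 4.87 m.
P = γ·Q·ΔE = 9.81 × 27.9 × 4.87 = 1333 kW.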